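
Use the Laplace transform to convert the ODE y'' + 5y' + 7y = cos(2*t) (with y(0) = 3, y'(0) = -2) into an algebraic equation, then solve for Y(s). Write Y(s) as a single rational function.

Y(s) = (3*s^3 + 13*s^2 + 13*s + 52)/(s^4 + 5*s^3 + 11*s^2 + 20*s + 28)

Transform both sides with L{·}.
With L{y''} = s^2 Y - s·y(0) - y'(0) and L{y'} = sY - y(0), with y(0) = 3, y'(0) = -2: the LHS transforms to (s^2 + 5*s + 7)Y - (3*s + 13).
The right side is L{cos(2*t)} = s/(s^2 + 4).
So (s^2 + 5*s + 7)Y = s/(s^2 + 4) + (3*s + 13).
Divide through and combine into a single rational function.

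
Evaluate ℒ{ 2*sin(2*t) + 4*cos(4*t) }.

Apply the Laplace transform termwise.
(4)·[L{cos(4t)} = s/(s^2 + 16)]; (2)·[L{sin(2t)} = 2/(s^2 + 4)].

4*s/(s^2 + 16) + 4/(s^2 + 4)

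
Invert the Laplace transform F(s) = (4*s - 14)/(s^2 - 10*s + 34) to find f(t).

f(t) = 2*exp(5*t)*sin(3*t) + 4*exp(5*t)*cos(3*t)

Complete the square in the denominator: s^2 - 10*s + 34 = (s - 5)^2 + 3^2.
Split the numerator to match: 4*s - 14 = 4·(s - 5) + 2·3.
Invert each term: 4·(s - 5)/((s - 5)^2 + 9) ↔ 4e^(5t)cos(3t); 2·3/((s - 5)^2 + 9) ↔ 2e^(5t)sin(3t).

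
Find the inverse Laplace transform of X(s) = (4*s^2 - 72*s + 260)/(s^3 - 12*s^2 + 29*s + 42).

-6*exp(7*t) + 4*exp(6*t) + 6*exp(-t)

Factor the denominator: s^3 - 12*s^2 + 29*s + 42 = (s - 7)*(s - 6)*(s + 1).
Partial fraction decomposition gives [6/(s + 1)] + [4/(s - 6)] + [-6/(s - 7)].
Invert each term: 6/(s + 1) ↔ 6e^(-t); 4/(s - 6) ↔ 4e^(6t); -6/(s - 7) ↔ -6e^(7t).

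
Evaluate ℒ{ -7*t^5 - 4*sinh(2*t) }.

-8/(s^2 - 4) - 840/s^6

By linearity of the Laplace transform, transform each term separately.
(-4)·[L{sinh(2t)} = 2/(s^2 - 4)]; (-7)·[L{t^5} = 5!/s^6 = 120/s^6].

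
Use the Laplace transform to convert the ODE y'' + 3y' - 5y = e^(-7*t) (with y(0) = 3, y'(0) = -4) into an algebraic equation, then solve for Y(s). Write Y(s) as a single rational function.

Y(s) = (3*s^2 + 26*s + 36)/(s^3 + 10*s^2 + 16*s - 35)

Laplace-transform each side.
Using L{y''} = s^2 Y - s·y(0) - y'(0) and L{y'} = sY - y(0), with y(0) = 3, y'(0) = -4, the left side becomes (s^2 + 3*s - 5)Y - (3*s + 5).
The right side is L{e^(-7*t)} = 1/(s + 7).
So (s^2 + 3*s - 5)Y = 1/(s + 7) + (3*s + 5).
Divide through and combine into a single rational function.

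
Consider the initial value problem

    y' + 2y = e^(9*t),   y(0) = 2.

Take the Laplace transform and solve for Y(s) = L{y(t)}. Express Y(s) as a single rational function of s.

Laplace-transform each side.
The derivative rules (L{y'} = sY - y(0) = sY - 2) turn the left side into (s + 2)Y - (2).
The right side is L{e^(9*t)} = 1/(s - 9).
So (s + 2)Y = 1/(s - 9) + (2).
Divide through and combine into a single rational function.

Y(s) = (2*s - 17)/(s^2 - 7*s - 18)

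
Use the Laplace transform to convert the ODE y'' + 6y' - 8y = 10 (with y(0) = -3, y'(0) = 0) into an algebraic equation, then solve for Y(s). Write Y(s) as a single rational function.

Take the Laplace transform of both sides.
Using L{y''} = s^2 Y - s·y(0) - y'(0) and L{y'} = sY - y(0), with y(0) = -3, y'(0) = 0, the left side becomes (s^2 + 6*s - 8)Y - (-3*s - 18).
The right side is L{10} = 10/s.
So (s^2 + 6*s - 8)Y = 10/s + (-3*s - 18).
Divide through and combine into a single rational function.

Y(s) = (-3*s^2 - 18*s + 10)/(s^3 + 6*s^2 - 8*s)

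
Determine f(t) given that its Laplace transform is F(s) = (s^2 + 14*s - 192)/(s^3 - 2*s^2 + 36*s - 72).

Factor the denominator: s^3 - 2*s^2 + 36*s - 72 = (s - 2)*(s^2 + 36).
Partial fraction decomposition gives [-4/(s - 2)] + [5*s/(s^2 + 36)] + [24/(s^2 + 36)].
Invert each term: -4/(s - 2) ↔ -4e^(2t); 5·s/(s^2 + 36) ↔ 5cos(6t); 4·6/(s^2 + 36) ↔ 4sin(6t).

f(t) = -4*exp(2*t) + 4*sin(6*t) + 5*cos(6*t)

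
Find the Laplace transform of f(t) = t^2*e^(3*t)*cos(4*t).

L{cos(4t)} = s/(s^2 + 16).
Multiplying by e^(3t) shifts s → s - 3, so L{e^(3*t)*cos(4*t)} = (s - 3)/((s - 3)^2 + 16).
Then apply L{t^2·g(t)} = (-1)^2 d^2/ds^2[G(s)] with G(s) = (s - 3)/((s - 3)^2 + 16):
differentiating 2 times and applying the sign gives 2*(s - 3)*(s^2 - 6*s - 39)/(s^2 - 6*s + 25)^3.

2*(s - 3)*(s^2 - 6*s - 39)/(s^2 - 6*s + 25)^3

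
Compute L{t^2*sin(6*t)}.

36*(s^2 - 12)/(s^2 + 36)^3

L{sin(6t)} = 6/(s^2 + 36).
Then apply L{t^2·g(t)} = (-1)^2 d^2/ds^2[G(s)] with G(s) = 6/(s^2 + 36):
differentiating 2 times and applying the sign gives 36*(s^2 - 12)/(s^2 + 36)^3.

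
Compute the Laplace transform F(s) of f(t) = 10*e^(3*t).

F(s) = 10/(s - 3)

L{10} = 10/s.
By the first shifting theorem, multiplying by e^(3t) replaces s with s - 3.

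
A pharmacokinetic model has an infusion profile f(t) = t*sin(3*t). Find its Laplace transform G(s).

G(s) = 6*s/(s^2 + 9)^2

L{sin(3t)} = 3/(s^2 + 9).
Then apply L{t·g(t)} = -d/ds[H(s)] with H(s) = 3/(s^2 + 9):
differentiating 1 time and applying the sign gives 6*s/(s^2 + 9)^2.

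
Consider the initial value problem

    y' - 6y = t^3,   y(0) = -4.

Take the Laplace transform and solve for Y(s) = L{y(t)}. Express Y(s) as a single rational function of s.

Transform both sides with L{·}.
Using L{y'} = sY - y(0) = sY - (-4), the left side becomes (s - 6)Y - (-4).
The right side is L{t^3} = 6/s^4.
So (s - 6)Y = 6/s^4 + (-4).
Divide through and combine into a single rational function.

Y(s) = (-4*s^4 + 6)/(s^5 - 6*s^4)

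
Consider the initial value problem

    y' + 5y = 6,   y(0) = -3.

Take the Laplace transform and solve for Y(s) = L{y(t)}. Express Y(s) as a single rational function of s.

Y(s) = (-3*s + 6)/(s^2 + 5*s)

Apply the Laplace transform to the equation.
Using L{y'} = sY - y(0) = sY - (-3), the left side becomes (s + 5)Y - (-3).
The right side is L{6} = 6/s.
So (s + 5)Y = 6/s + (-3).
Divide through and combine into a single rational function.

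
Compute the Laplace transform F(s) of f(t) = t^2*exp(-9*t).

F(s) = 2/(s + 9)^3

L{e^(-9t)} = 1/(s + 9).
Then apply L{t^2·g(t)} = (-1)^2 d^2/ds^2[G(s)] with G(s) = 1/(s + 9):
differentiating 2 times and applying the sign gives 2/(s + 9)^3.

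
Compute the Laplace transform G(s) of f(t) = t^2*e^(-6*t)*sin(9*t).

L{sin(9t)} = 9/(s^2 + 81).
Multiplying by e^(-6t) shifts s → s + 6, so L{e^(-6*t)*sin(9*t)} = 9/((s + 6)^2 + 81).
Then apply L{t^2·g(t)} = (-1)^2 d^2/ds^2[H(s)] with H(s) = 9/((s + 6)^2 + 81):
differentiating 2 times and applying the sign gives 54*(s^2 + 12*s + 9)/(s^2 + 12*s + 117)^3.

G(s) = 54*(s^2 + 12*s + 9)/(s^2 + 12*s + 117)^3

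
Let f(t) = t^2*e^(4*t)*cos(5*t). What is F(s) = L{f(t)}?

F(s) = 2*(s - 4)*(s^2 - 8*s - 59)/(s^2 - 8*s + 41)^3

L{cos(5t)} = s/(s^2 + 25).
Multiplying by e^(4t) shifts s → s - 4, so L{e^(4*t)*cos(5*t)} = (s - 4)/((s - 4)^2 + 25).
Then apply L{t^2·g(t)} = (-1)^2 d^2/ds^2[G(s)] with G(s) = (s - 4)/((s - 4)^2 + 25):
differentiating 2 times and applying the sign gives 2*(s - 4)*(s^2 - 8*s - 59)/(s^2 - 8*s + 41)^3.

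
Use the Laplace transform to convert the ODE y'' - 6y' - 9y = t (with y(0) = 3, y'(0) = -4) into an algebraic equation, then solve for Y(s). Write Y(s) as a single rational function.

Y(s) = (3*s^3 - 22*s^2 + 1)/(s^4 - 6*s^3 - 9*s^2)

Transform both sides with L{·}.
With L{y''} = s^2 Y - s·y(0) - y'(0) and L{y'} = sY - y(0), with y(0) = 3, y'(0) = -4: the LHS transforms to (s^2 - 6*s - 9)Y - (3*s - 22).
The right side is L{t} = s^(-2).
So (s^2 - 6*s - 9)Y = s^(-2) + (3*s - 22).
Solve for Y(s) and write it as one ratio of polynomials.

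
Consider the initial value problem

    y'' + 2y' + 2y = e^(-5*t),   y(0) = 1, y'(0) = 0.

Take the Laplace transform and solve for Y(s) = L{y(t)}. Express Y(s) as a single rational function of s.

Y(s) = (s^2 + 7*s + 11)/(s^3 + 7*s^2 + 12*s + 10)

Laplace-transform each side.
Using L{y''} = s^2 Y - s·y(0) - y'(0) and L{y'} = sY - y(0), with y(0) = 1, y'(0) = 0, the left side becomes (s^2 + 2*s + 2)Y - (s + 2).
The right side is L{e^(-5*t)} = 1/(s + 5).
So (s^2 + 2*s + 2)Y = 1/(s + 5) + (s + 2).
Isolate Y and clear denominators.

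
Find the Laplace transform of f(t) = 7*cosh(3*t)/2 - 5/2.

7*s/(2*(s^2 - 9)) - 5/(2*s)

Apply the Laplace transform termwise.
L{-5/2} = (-5/2)/s; (7/2)·[L{cosh(3t)} = s/(s^2 - 9)].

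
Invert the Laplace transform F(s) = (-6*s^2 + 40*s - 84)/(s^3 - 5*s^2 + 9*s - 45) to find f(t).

Factor the denominator: s^3 - 5*s^2 + 9*s - 45 = (s - 5)*(s^2 + 9).
Partial fraction decomposition gives [-1/(s - 5)] + [-5*s/(s^2 + 9)] + [15/(s^2 + 9)].
Invert each term: -1/(s - 5) ↔ -e^(5t); -5·s/(s^2 + 9) ↔ -5cos(3t); 5·3/(s^2 + 9) ↔ 5sin(3t).

f(t) = -exp(5*t) + 5*sin(3*t) - 5*cos(3*t)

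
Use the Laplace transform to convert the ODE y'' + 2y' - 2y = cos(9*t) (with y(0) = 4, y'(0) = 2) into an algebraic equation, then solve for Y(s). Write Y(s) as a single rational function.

Apply the Laplace transform to the equation.
The derivative rules (L{y''} = s^2 Y - s·y(0) - y'(0) and L{y'} = sY - y(0), with y(0) = 4, y'(0) = 2) turn the left side into (s^2 + 2*s - 2)Y - (4*s + 10).
The right side is L{cos(9*t)} = s/(s^2 + 81).
So (s^2 + 2*s - 2)Y = s/(s^2 + 81) + (4*s + 10).
Solve for Y(s) and write it as one ratio of polynomials.

Y(s) = (4*s^3 + 10*s^2 + 325*s + 810)/(s^4 + 2*s^3 + 79*s^2 + 162*s - 162)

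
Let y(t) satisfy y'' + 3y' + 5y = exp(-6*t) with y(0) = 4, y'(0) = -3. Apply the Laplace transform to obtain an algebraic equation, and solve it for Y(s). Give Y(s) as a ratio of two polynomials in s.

Y(s) = (4*s^2 + 33*s + 55)/(s^3 + 9*s^2 + 23*s + 30)

Laplace-transform each side.
With L{y''} = s^2 Y - s·y(0) - y'(0) and L{y'} = sY - y(0), with y(0) = 4, y'(0) = -3: the LHS transforms to (s^2 + 3*s + 5)Y - (4*s + 9).
The right side is L{exp(-6*t)} = 1/(s + 6).
So (s^2 + 3*s + 5)Y = 1/(s + 6) + (4*s + 9).
Isolate Y and clear denominators.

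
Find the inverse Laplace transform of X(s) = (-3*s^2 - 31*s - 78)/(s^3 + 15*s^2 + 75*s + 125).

Factor the denominator: s^3 + 15*s^2 + 75*s + 125 = (s + 5)^3.
Partial fraction decomposition gives [-3/(s + 5)] + [-1/(s + 5)^2] + [2/(s + 5)^3].
Invert each term: -3/(s + 5) ↔ -3e^(-5t); -1/(s + 5)^2 ↔ -t·e^(-5t); 2/(s + 5)^3 ↔ (1)t^2·e^(-5t).

t^2*exp(-5*t) - t*exp(-5*t) - 3*exp(-5*t)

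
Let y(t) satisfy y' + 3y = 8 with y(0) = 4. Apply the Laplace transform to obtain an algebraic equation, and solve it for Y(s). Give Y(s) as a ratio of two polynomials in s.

Y(s) = (4*s + 8)/(s^2 + 3*s)

Take the Laplace transform of both sides.
With L{y'} = sY - y(0) = sY - 4: the LHS transforms to (s + 3)Y - (4).
The right side is L{8} = 8/s.
So (s + 3)Y = 8/s + (4).
Solve for Y(s) and write it as one ratio of polynomials.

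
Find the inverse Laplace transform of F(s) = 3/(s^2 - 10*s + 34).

exp(5*t)*sin(3*t)

Rewrite the denominator: s^2 - 10*s + 34 = (s - 5)^2 + 9.
The form in (s - 5) signals a first-shifting-theorem factor e^(5t).
Since L{sin(3t)} = 3/(s^2 + 9), the inverse is e^(5*t)*sin(3*t).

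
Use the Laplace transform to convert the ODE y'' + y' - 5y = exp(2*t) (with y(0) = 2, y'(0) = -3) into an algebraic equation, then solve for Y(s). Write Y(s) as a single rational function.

Take the Laplace transform of both sides.
The derivative rules (L{y''} = s^2 Y - s·y(0) - y'(0) and L{y'} = sY - y(0), with y(0) = 2, y'(0) = -3) turn the left side into (s^2 + s - 5)Y - (2*s - 1).
The right side is L{exp(2*t)} = 1/(s - 2).
So (s^2 + s - 5)Y = 1/(s - 2) + (2*s - 1).
Divide through and combine into a single rational function.

Y(s) = (2*s^2 - 5*s + 3)/(s^3 - s^2 - 7*s + 10)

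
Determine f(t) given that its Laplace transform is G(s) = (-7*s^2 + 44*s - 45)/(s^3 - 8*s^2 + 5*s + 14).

f(t) = -2*exp(7*t) - exp(2*t) - 4*exp(-t)

Factor the denominator: s^3 - 8*s^2 + 5*s + 14 = (s - 7)*(s - 2)*(s + 1).
Partial fraction decomposition gives [-1/(s - 2)] + [-2/(s - 7)] + [-4/(s + 1)].
Invert each term: -1/(s - 2) ↔ -e^(2t); -2/(s - 7) ↔ -2e^(7t); -4/(s + 1) ↔ -4e^(-t).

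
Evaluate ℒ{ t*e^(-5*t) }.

(s + 5)^(-2)

L{e^(-5t)} = 1/(s + 5).
Then apply L{t·g(t)} = -d/ds[G(s)] with G(s) = 1/(s + 5):
differentiating 1 time and applying the sign gives (s + 5)^(-2).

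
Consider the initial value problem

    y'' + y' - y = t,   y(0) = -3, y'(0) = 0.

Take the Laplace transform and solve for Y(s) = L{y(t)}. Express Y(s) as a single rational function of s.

Y(s) = (-3*s^3 - 3*s^2 + 1)/(s^4 + s^3 - s^2)

Apply the Laplace transform to the equation.
Using L{y''} = s^2 Y - s·y(0) - y'(0) and L{y'} = sY - y(0), with y(0) = -3, y'(0) = 0, the left side becomes (s^2 + s - 1)Y - (-3*s - 3).
The right side is L{t} = s^(-2).
So (s^2 + s - 1)Y = s^(-2) + (-3*s - 3).
Divide through and combine into a single rational function.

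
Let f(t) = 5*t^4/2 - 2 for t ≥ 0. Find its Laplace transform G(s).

G(s) = -2/s + 60/s^5

Apply the Laplace transform termwise.
(5/2)·[L{t^4} = 4!/s^5 = 24/s^5]; L{-2} = -2/s.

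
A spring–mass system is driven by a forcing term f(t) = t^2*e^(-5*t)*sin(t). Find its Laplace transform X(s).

X(s) = 2*(3*s^2 + 30*s + 74)/(s^2 + 10*s + 26)^3

L{sin(t)} = 1/(s^2 + 1).
Multiplying by e^(-5t) shifts s → s + 5, so L{e^(-5*t)*sin(t)} = 1/((s + 5)^2 + 1).
Then apply L{t^2·g(t)} = (-1)^2 d^2/ds^2[G(s)] with G(s) = 1/((s + 5)^2 + 1):
differentiating 2 times and applying the sign gives 2*(3*s^2 + 30*s + 74)/(s^2 + 10*s + 26)^3.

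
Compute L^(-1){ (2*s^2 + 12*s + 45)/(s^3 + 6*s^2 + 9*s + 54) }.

2*sin(3*t) + cos(3*t) + exp(-6*t)

Factor the denominator: s^3 + 6*s^2 + 9*s + 54 = (s + 6)*(s^2 + 9).
Partial fraction decomposition gives [1/(s + 6)] + [s/(s^2 + 9)] + [6/(s^2 + 9)].
Invert each term: 1/(s + 6) ↔ e^(-6t); 1·s/(s^2 + 9) ↔ cos(3t); 2·3/(s^2 + 9) ↔ 2sin(3t).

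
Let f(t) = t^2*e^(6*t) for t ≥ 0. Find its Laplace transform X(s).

L{t^2} = 2!/s^3 = 2/s^3.
By the first shifting theorem, multiplying by e^(6t) replaces s with s - 6.

X(s) = 2/(s - 6)^3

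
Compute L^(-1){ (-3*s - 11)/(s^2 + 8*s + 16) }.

Factor the denominator: s^2 + 8*s + 16 = (s + 4)^2.
Partial fraction decomposition gives [-3/(s + 4)] + [(s + 4)^(-2)].
Invert each term: -3/(s + 4) ↔ -3e^(-4t); 1/(s + 4)^2 ↔ t·e^(-4t).

t*exp(-4*t) - 3*exp(-4*t)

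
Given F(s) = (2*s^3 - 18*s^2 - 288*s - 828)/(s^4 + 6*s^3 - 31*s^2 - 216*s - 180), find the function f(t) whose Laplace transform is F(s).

Factor the denominator: s^4 + 6*s^3 - 31*s^2 - 216*s - 180 = (s - 6)*(s + 1)*(s + 5)*(s + 6).
Partial fraction decomposition gives [-3/(s - 6)] + [-2/(s + 5)] + [4/(s + 1)] + [3/(s + 6)].
Invert each term: -3/(s - 6) ↔ -3e^(6t); -2/(s + 5) ↔ -2e^(-5t); 4/(s + 1) ↔ 4e^(-t); 3/(s + 6) ↔ 3e^(-6t).

f(t) = -3*exp(6*t) + 4*exp(-t) - 2*exp(-5*t) + 3*exp(-6*t)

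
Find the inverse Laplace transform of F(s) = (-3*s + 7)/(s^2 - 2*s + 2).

Complete the square in the denominator: s^2 - 2*s + 2 = (s - 1)^2 + 1^2.
Split the numerator to match: -3*s + 7 = -3·(s - 1) + 4·1.
Invert each term: -3·(s - 1)/((s - 1)^2 + 1) ↔ -3e^(t)cos(t); 4·1/((s - 1)^2 + 1) ↔ 4e^(t)sin(t).

4*exp(t)*sin(t) - 3*exp(t)*cos(t)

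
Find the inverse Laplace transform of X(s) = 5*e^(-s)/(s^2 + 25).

The factor e^(-s) signals a time shift by c = 1 (second shifting theorem).
L{sin(5t)} = 5/(s^2 + 25), so L^-1{5/(s^2 + 25)} = sin(5*t).
Hence the inverse is u(t - 1) times that function evaluated at t - 1.

Heaviside(t - 1)*(sin(5*t - 5))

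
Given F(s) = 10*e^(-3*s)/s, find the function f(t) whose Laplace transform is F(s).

f(t) = Heaviside(t - 3)*(10)

The factor e^(-3s) signals a time shift by c = 3 (second shifting theorem).
L{10} = 10/s, so L^-1{10/s} = 10.
Hence the inverse is u(t - 3) times that function evaluated at t - 3.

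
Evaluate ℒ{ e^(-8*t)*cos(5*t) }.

L{cos(5t)} = s/(s^2 + 25).
By the first shifting theorem, multiplying by e^(-8t) replaces s with s + 8.

(s + 8)/((s + 8)^2 + 25)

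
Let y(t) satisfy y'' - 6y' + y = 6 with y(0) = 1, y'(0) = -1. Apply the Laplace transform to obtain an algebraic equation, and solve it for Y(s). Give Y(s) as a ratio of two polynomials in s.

Laplace-transform each side.
With L{y''} = s^2 Y - s·y(0) - y'(0) and L{y'} = sY - y(0), with y(0) = 1, y'(0) = -1: the LHS transforms to (s^2 - 6*s + 1)Y - (s - 7).
The right side is L{6} = 6/s.
So (s^2 - 6*s + 1)Y = 6/s + (s - 7).
Isolate Y and clear denominators.

Y(s) = (s^2 - 7*s + 6)/(s^3 - 6*s^2 + s)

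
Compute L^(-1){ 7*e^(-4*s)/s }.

The factor e^(-4s) signals a time shift by c = 4 (second shifting theorem).
L{7} = 7/s, so L^-1{7/s} = 7.
Hence the inverse is u(t - 4) times that function evaluated at t - 4.

Heaviside(t - 4)*(7)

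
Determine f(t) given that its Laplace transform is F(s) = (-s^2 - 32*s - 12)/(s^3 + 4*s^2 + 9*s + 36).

Factor the denominator: s^3 + 4*s^2 + 9*s + 36 = (s + 4)*(s^2 + 9).
Partial fraction decomposition gives [4/(s + 4)] + [-5*s/(s^2 + 9)] + [-12/(s^2 + 9)].
Invert each term: 4/(s + 4) ↔ 4e^(-4t); -5·s/(s^2 + 9) ↔ -5cos(3t); -4·3/(s^2 + 9) ↔ -4sin(3t).

f(t) = -4*sin(3*t) - 5*cos(3*t) + 4*exp(-4*t)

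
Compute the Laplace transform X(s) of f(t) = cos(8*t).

X(s) = s/(s^2 + 64)

L{cos(8t)} = s/(s^2 + 64).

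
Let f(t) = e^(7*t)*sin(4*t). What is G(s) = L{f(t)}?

G(s) = 4/((s - 7)^2 + 16)

L{sin(4t)} = 4/(s^2 + 16).
By the first shifting theorem, multiplying by e^(7t) replaces s with s - 7.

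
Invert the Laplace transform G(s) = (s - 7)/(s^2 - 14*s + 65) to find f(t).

Rewrite the denominator: s^2 - 14*s + 65 = (s - 7)^2 + 16.
The form in (s - 7) signals a first-shifting-theorem factor e^(7t).
Since L{cos(4t)} = s/(s^2 + 16), the inverse is e^(7*t)*cos(4*t).

f(t) = exp(7*t)*cos(4*t)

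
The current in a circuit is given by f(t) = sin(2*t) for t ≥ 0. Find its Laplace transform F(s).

L{sin(2t)} = 2/(s^2 + 4).

F(s) = 2/(s^2 + 4)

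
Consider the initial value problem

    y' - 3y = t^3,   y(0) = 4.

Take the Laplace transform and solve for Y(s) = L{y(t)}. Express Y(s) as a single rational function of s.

Transform both sides with L{·}.
The derivative rules (L{y'} = sY - y(0) = sY - 4) turn the left side into (s - 3)Y - (4).
The right side is L{t^3} = 6/s^4.
So (s - 3)Y = 6/s^4 + (4).
Isolate Y and clear denominators.

Y(s) = (4*s^4 + 6)/(s^5 - 3*s^4)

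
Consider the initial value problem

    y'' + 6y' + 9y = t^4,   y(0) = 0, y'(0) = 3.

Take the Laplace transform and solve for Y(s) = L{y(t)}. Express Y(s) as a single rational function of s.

Laplace-transform each side.
The derivative rules (L{y''} = s^2 Y - s·y(0) - y'(0) and L{y'} = sY - y(0), with y(0) = 0, y'(0) = 3) turn the left side into (s^2 + 6*s + 9)Y - (3).
The right side is L{t^4} = 24/s^5.
So (s^2 + 6*s + 9)Y = 24/s^5 + (3).
Solve for Y(s) and write it as one ratio of polynomials.

Y(s) = (3*s^5 + 24)/(s^7 + 6*s^6 + 9*s^5)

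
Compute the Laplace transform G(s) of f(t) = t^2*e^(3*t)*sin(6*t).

G(s) = 36*(s^2 - 6*s - 3)/(s^2 - 6*s + 45)^3

L{sin(6t)} = 6/(s^2 + 36).
Multiplying by e^(3t) shifts s → s - 3, so L{e^(3*t)*sin(6*t)} = 6/((s - 3)^2 + 36).
Then apply L{t^2·g(t)} = (-1)^2 d^2/ds^2[H(s)] with H(s) = 6/((s - 3)^2 + 36):
differentiating 2 times and applying the sign gives 36*(s^2 - 6*s - 3)/(s^2 - 6*s + 45)^3.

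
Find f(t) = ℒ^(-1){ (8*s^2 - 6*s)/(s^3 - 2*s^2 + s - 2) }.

f(t) = 4*exp(2*t) + 2*sin(t) + 4*cos(t)

Factor the denominator: s^3 - 2*s^2 + s - 2 = (s - 2)*(s^2 + 1).
Partial fraction decomposition gives [4/(s - 2)] + [4*s/(s^2 + 1)] + [2/(s^2 + 1)].
Invert each term: 4/(s - 2) ↔ 4e^(2t); 4·s/(s^2 + 1) ↔ 4cos(t); 2·1/(s^2 + 1) ↔ 2sin(t).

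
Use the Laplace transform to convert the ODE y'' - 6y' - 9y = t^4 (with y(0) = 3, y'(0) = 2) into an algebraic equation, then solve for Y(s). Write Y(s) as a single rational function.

Transform both sides with L{·}.
The derivative rules (L{y''} = s^2 Y - s·y(0) - y'(0) and L{y'} = sY - y(0), with y(0) = 3, y'(0) = 2) turn the left side into (s^2 - 6*s - 9)Y - (3*s - 16).
The right side is L{t^4} = 24/s^5.
So (s^2 - 6*s - 9)Y = 24/s^5 + (3*s - 16).
Solve for Y(s) and write it as one ratio of polynomials.

Y(s) = (3*s^6 - 16*s^5 + 24)/(s^7 - 6*s^6 - 9*s^5)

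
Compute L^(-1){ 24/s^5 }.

t^4

Since L{t^4} = 4!/s^5 = 24/s^5, the inverse is t^4.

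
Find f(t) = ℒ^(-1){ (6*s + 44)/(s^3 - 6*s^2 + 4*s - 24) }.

Factor the denominator: s^3 - 6*s^2 + 4*s - 24 = (s - 6)*(s^2 + 4).
Partial fraction decomposition gives [2/(s - 6)] + [-2*s/(s^2 + 4)] + [-6/(s^2 + 4)].
Invert each term: 2/(s - 6) ↔ 2e^(6t); -2·s/(s^2 + 4) ↔ -2cos(2t); -3·2/(s^2 + 4) ↔ -3sin(2t).

f(t) = 2*exp(6*t) - 3*sin(2*t) - 2*cos(2*t)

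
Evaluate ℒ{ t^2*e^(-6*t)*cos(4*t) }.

L{cos(4t)} = s/(s^2 + 16).
Multiplying by e^(-6t) shifts s → s + 6, so L{e^(-6*t)*cos(4*t)} = (s + 6)/((s + 6)^2 + 16).
Then apply L{t^2·g(t)} = (-1)^2 d^2/ds^2[G(s)] with G(s) = (s + 6)/((s + 6)^2 + 16):
differentiating 2 times and applying the sign gives 2*(s + 6)*(s^2 + 12*s - 12)/(s^2 + 12*s + 52)^3.

2*(s + 6)*(s^2 + 12*s - 12)/(s^2 + 12*s + 52)^3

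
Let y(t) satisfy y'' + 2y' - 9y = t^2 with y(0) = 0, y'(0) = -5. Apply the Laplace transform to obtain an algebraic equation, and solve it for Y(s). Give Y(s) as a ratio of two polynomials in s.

Y(s) = (-5*s^3 + 2)/(s^5 + 2*s^4 - 9*s^3)

Transform both sides with L{·}.
With L{y''} = s^2 Y - s·y(0) - y'(0) and L{y'} = sY - y(0), with y(0) = 0, y'(0) = -5: the LHS transforms to (s^2 + 2*s - 9)Y - (-5).
The right side is L{t^2} = 2/s^3.
So (s^2 + 2*s - 9)Y = 2/s^3 + (-5).
Isolate Y and clear denominators.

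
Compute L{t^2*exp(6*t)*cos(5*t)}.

2*(s - 6)*(s^2 - 12*s - 39)/(s^2 - 12*s + 61)^3

L{cos(5t)} = s/(s^2 + 25).
Multiplying by e^(6t) shifts s → s - 6, so L{exp(6*t)*cos(5*t)} = (s - 6)/((s - 6)^2 + 25).
Then apply L{t^2·g(t)} = (-1)^2 d^2/ds^2[G(s)] with G(s) = (s - 6)/((s - 6)^2 + 25):
differentiating 2 times and applying the sign gives 2*(s - 6)*(s^2 - 12*s - 39)/(s^2 - 12*s + 61)^3.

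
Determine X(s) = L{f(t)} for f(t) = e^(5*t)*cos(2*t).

X(s) = (s - 5)/((s - 5)^2 + 4)

L{cos(2t)} = s/(s^2 + 4).
By the first shifting theorem, multiplying by e^(5t) replaces s with s - 5.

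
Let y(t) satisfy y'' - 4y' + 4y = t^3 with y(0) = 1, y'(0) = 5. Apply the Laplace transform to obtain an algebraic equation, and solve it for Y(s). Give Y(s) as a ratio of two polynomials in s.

Y(s) = (s^5 + s^4 + 6)/(s^6 - 4*s^5 + 4*s^4)

Transform both sides with L{·}.
The derivative rules (L{y''} = s^2 Y - s·y(0) - y'(0) and L{y'} = sY - y(0), with y(0) = 1, y'(0) = 5) turn the left side into (s^2 - 4*s + 4)Y - (s + 1).
The right side is L{t^3} = 6/s^4.
So (s^2 - 4*s + 4)Y = 6/s^4 + (s + 1).
Solve for Y(s) and write it as one ratio of polynomials.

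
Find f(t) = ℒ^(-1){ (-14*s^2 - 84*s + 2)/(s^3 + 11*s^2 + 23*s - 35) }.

Factor the denominator: s^3 + 11*s^2 + 23*s - 35 = (s - 1)*(s + 5)*(s + 7).
Partial fraction decomposition gives [-2/(s - 1)] + [-6/(s + 5)] + [-6/(s + 7)].
Invert each term: -2/(s - 1) ↔ -2e^(t); -6/(s + 5) ↔ -6e^(-5t); -6/(s + 7) ↔ -6e^(-7t).

f(t) = -2*exp(t) - 6*exp(-5*t) - 6*exp(-7*t)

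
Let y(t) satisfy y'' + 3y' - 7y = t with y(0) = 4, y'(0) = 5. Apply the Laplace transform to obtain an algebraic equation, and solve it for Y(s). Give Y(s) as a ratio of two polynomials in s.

Transform both sides with L{·}.
With L{y''} = s^2 Y - s·y(0) - y'(0) and L{y'} = sY - y(0), with y(0) = 4, y'(0) = 5: the LHS transforms to (s^2 + 3*s - 7)Y - (4*s + 17).
The right side is L{t} = s^(-2).
So (s^2 + 3*s - 7)Y = s^(-2) + (4*s + 17).
Isolate Y and clear denominators.

Y(s) = (4*s^3 + 17*s^2 + 1)/(s^4 + 3*s^3 - 7*s^2)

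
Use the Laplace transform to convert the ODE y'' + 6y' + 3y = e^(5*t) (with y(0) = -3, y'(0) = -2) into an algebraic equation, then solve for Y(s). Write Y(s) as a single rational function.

Transform both sides with L{·}.
The derivative rules (L{y''} = s^2 Y - s·y(0) - y'(0) and L{y'} = sY - y(0), with y(0) = -3, y'(0) = -2) turn the left side into (s^2 + 6*s + 3)Y - (-3*s - 20).
The right side is L{e^(5*t)} = 1/(s - 5).
So (s^2 + 6*s + 3)Y = 1/(s - 5) + (-3*s - 20).
Solve for Y(s) and write it as one ratio of polynomials.

Y(s) = (-3*s^2 - 5*s + 101)/(s^3 + s^2 - 27*s - 15)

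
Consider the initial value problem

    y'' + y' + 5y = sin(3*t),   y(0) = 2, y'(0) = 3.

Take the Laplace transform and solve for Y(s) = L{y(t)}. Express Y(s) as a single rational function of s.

Laplace-transform each side.
With L{y''} = s^2 Y - s·y(0) - y'(0) and L{y'} = sY - y(0), with y(0) = 2, y'(0) = 3: the LHS transforms to (s^2 + s + 5)Y - (2*s + 5).
The right side is L{sin(3*t)} = 3/(s^2 + 9).
So (s^2 + s + 5)Y = 3/(s^2 + 9) + (2*s + 5).
Solve for Y(s) and write it as one ratio of polynomials.

Y(s) = (2*s^3 + 5*s^2 + 18*s + 48)/(s^4 + s^3 + 14*s^2 + 9*s + 45)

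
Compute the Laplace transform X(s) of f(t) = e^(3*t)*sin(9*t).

X(s) = 9/((s - 3)^2 + 81)

L{sin(9t)} = 9/(s^2 + 81).
By the first shifting theorem, multiplying by e^(3t) replaces s with s - 3.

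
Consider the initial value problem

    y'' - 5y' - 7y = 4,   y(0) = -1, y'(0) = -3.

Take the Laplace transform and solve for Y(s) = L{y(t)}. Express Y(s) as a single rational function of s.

Take the Laplace transform of both sides.
The derivative rules (L{y''} = s^2 Y - s·y(0) - y'(0) and L{y'} = sY - y(0), with y(0) = -1, y'(0) = -3) turn the left side into (s^2 - 5*s - 7)Y - (-s + 2).
The right side is L{4} = 4/s.
So (s^2 - 5*s - 7)Y = 4/s + (-s + 2).
Divide through and combine into a single rational function.

Y(s) = (-s^2 + 2*s + 4)/(s^3 - 5*s^2 - 7*s)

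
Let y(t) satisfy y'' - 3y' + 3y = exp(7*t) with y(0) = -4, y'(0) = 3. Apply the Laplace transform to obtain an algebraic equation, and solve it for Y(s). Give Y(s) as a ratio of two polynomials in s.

Apply the Laplace transform to the equation.
Using L{y''} = s^2 Y - s·y(0) - y'(0) and L{y'} = sY - y(0), with y(0) = -4, y'(0) = 3, the left side becomes (s^2 - 3*s + 3)Y - (-4*s + 15).
The right side is L{exp(7*t)} = 1/(s - 7).
So (s^2 - 3*s + 3)Y = 1/(s - 7) + (-4*s + 15).
Divide through and combine into a single rational function.

Y(s) = (-4*s^2 + 43*s - 104)/(s^3 - 10*s^2 + 24*s - 21)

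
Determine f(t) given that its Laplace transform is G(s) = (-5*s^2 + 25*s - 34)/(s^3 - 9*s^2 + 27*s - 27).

f(t) = -2*t^2*exp(3*t) - 5*t*exp(3*t) - 5*exp(3*t)

Factor the denominator: s^3 - 9*s^2 + 27*s - 27 = (s - 3)^3.
Partial fraction decomposition gives [-5/(s - 3)] + [-5/(s - 3)^2] + [-4/(s - 3)^3].
Invert each term: -5/(s - 3) ↔ -5e^(3t); -5/(s - 3)^2 ↔ -5t·e^(3t); -4/(s - 3)^3 ↔ (-2)t^2·e^(3t).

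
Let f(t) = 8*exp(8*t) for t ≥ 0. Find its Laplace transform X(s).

X(s) = 8/(s - 8)

L{8} = 8/s.
By the first shifting theorem, multiplying by e^(8t) replaces s with s - 8.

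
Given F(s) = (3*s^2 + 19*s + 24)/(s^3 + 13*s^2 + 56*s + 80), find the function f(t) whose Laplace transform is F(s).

Factor the denominator: s^3 + 13*s^2 + 56*s + 80 = (s + 4)^2*(s + 5).
Partial fraction decomposition gives [-1/(s + 4)] + [-4/(s + 4)^2] + [4/(s + 5)].
Invert each term: -1/(s + 4) ↔ -e^(-4t); -4/(s + 4)^2 ↔ -4t·e^(-4t); 4/(s + 5) ↔ 4e^(-5t).

f(t) = -4*t*exp(-4*t) - exp(-4*t) + 4*exp(-5*t)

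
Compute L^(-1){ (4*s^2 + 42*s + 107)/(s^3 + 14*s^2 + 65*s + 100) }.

Factor the denominator: s^3 + 14*s^2 + 65*s + 100 = (s + 4)*(s + 5)^2.
Partial fraction decomposition gives [1/(s + 5)] + [3/(s + 5)^2] + [3/(s + 4)].
Invert each term: 1/(s + 5) ↔ e^(-5t); 3/(s + 5)^2 ↔ 3t·e^(-5t); 3/(s + 4) ↔ 3e^(-4t).

3*t*exp(-5*t) + 3*exp(-4*t) + exp(-5*t)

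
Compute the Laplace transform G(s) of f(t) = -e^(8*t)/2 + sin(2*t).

G(s) = 2/(s^2 + 4) - 1/(2*(s - 8))

By linearity of the Laplace transform, transform each term separately.
(-1/2)·[L{e^(8t)} = 1/(s - 8)]; L{sin(2t)} = 2/(s^2 + 4).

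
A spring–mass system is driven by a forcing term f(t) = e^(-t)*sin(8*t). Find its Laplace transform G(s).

G(s) = 8/((s + 1)^2 + 64)

L{sin(8t)} = 8/(s^2 + 64).
By the first shifting theorem, multiplying by e^(-t) replaces s with s + 1.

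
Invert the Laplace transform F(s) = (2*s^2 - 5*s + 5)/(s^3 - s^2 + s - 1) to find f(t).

Factor the denominator: s^3 - s^2 + s - 1 = (s - 1)*(s^2 + 1).
Partial fraction decomposition gives [1/(s - 1)] + [s/(s^2 + 1)] + [-4/(s^2 + 1)].
Invert each term: 1/(s - 1) ↔ e^(t); 1·s/(s^2 + 1) ↔ cos(t); -4·1/(s^2 + 1) ↔ -4sin(t).

f(t) = exp(t) - 4*sin(t) + cos(t)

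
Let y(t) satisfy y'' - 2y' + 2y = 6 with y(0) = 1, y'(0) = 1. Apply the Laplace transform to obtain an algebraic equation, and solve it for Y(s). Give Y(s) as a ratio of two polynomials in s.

Y(s) = (s^2 - s + 6)/(s^3 - 2*s^2 + 2*s)

Take the Laplace transform of both sides.
Using L{y''} = s^2 Y - s·y(0) - y'(0) and L{y'} = sY - y(0), with y(0) = 1, y'(0) = 1, the left side becomes (s^2 - 2*s + 2)Y - (s - 1).
The right side is L{6} = 6/s.
So (s^2 - 2*s + 2)Y = 6/s + (s - 1).
Isolate Y and clear denominators.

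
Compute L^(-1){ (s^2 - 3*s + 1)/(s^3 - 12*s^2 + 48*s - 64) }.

5*t^2*exp(4*t)/2 + 5*t*exp(4*t) + exp(4*t)

Factor the denominator: s^3 - 12*s^2 + 48*s - 64 = (s - 4)^3.
Partial fraction decomposition gives [1/(s - 4)] + [5/(s - 4)^2] + [5/(s - 4)^3].
Invert each term: 1/(s - 4) ↔ e^(4t); 5/(s - 4)^2 ↔ 5t·e^(4t); 5/(s - 4)^3 ↔ (5/2)t^2·e^(4t).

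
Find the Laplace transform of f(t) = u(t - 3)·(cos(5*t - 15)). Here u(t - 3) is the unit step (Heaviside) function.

s*exp(-3*s)/(s^2 + 25)

By the second shifting theorem, L{u(t - c)·g(t - c)} = e^(-cs)·G(s) with c = 3 and G(s) = L{g(t)}.
L{cos(5t)} = s/(s^2 + 25).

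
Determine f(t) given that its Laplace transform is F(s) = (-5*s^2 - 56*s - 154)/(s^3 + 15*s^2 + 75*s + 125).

f(t) = t^2*exp(-5*t)/2 - 6*t*exp(-5*t) - 5*exp(-5*t)

Factor the denominator: s^3 + 15*s^2 + 75*s + 125 = (s + 5)^3.
Partial fraction decomposition gives [-5/(s + 5)] + [-6/(s + 5)^2] + [(s + 5)^(-3)].
Invert each term: -5/(s + 5) ↔ -5e^(-5t); -6/(s + 5)^2 ↔ -6t·e^(-5t); 1/(s + 5)^3 ↔ (1/2)t^2·e^(-5t).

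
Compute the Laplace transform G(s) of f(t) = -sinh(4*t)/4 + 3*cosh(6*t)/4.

G(s) = 3*s/(4*(s^2 - 36)) - 1/(s^2 - 16)

The transform is linear, so treat each term independently.
(3/4)·[L{cosh(6t)} = s/(s^2 - 36)]; (-1/4)·[L{sinh(4t)} = 4/(s^2 - 16)].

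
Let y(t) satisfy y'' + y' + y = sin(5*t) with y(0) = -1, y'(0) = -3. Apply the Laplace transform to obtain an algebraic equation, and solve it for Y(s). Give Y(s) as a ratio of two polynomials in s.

Transform both sides with L{·}.
The derivative rules (L{y''} = s^2 Y - s·y(0) - y'(0) and L{y'} = sY - y(0), with y(0) = -1, y'(0) = -3) turn the left side into (s^2 + s + 1)Y - (-s - 4).
The right side is L{sin(5*t)} = 5/(s^2 + 25).
So (s^2 + s + 1)Y = 5/(s^2 + 25) + (-s - 4).
Divide through and combine into a single rational function.

Y(s) = (-s^3 - 4*s^2 - 25*s - 95)/(s^4 + s^3 + 26*s^2 + 25*s + 25)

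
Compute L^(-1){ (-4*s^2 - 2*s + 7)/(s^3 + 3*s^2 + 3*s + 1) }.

5*t^2*exp(-t)/2 + 6*t*exp(-t) - 4*exp(-t)

Factor the denominator: s^3 + 3*s^2 + 3*s + 1 = (s + 1)^3.
Partial fraction decomposition gives [-4/(s + 1)] + [6/(s + 1)^2] + [5/(s + 1)^3].
Invert each term: -4/(s + 1) ↔ -4e^(-t); 6/(s + 1)^2 ↔ 6t·e^(-t); 5/(s + 1)^3 ↔ (5/2)t^2·e^(-t).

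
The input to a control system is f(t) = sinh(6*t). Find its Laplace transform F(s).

F(s) = 6/(s^2 - 36)

L{sinh(6t)} = 6/(s^2 - 36).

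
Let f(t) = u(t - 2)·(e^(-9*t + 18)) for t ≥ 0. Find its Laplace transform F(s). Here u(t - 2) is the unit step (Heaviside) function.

F(s) = exp(-2*s)/(s + 9)

By the second shifting theorem, L{u(t - c)·g(t - c)} = e^(-cs)·G(s) with c = 2 and G(s) = L{g(t)}.
L{e^(-9t)} = 1/(s + 9).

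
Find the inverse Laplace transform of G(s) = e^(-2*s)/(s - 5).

Heaviside(t - 2)*(exp(5*t - 10))

The factor e^(-2s) signals a time shift by c = 2 (second shifting theorem).
L{e^(5t)} = 1/(s - 5), so L^-1{1/(s - 5)} = e^(5*t).
Hence the inverse is u(t - 2) times that function evaluated at t - 2.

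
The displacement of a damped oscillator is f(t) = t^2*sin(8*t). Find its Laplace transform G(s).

G(s) = 16*(3*s^2 - 64)/(s^2 + 64)^3

L{sin(8t)} = 8/(s^2 + 64).
Then apply L{t^2·g(t)} = (-1)^2 d^2/ds^2[H(s)] with H(s) = 8/(s^2 + 64):
differentiating 2 times and applying the sign gives 16*(3*s^2 - 64)/(s^2 + 64)^3.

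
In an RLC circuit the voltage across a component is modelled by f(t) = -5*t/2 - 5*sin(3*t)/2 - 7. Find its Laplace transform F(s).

By linearity of the Laplace transform, transform each term separately.
L{-7} = -7/s; (-5/2)·[L{sin(3t)} = 3/(s^2 + 9)]; (-5/2)·[L{t} = 1!/s^2 = 1/s^2].

F(s) = -15/(2*(s^2 + 9)) - 7/s - 5/(2*s^2)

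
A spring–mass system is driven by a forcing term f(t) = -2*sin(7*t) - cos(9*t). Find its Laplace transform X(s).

X(s) = -s/(s^2 + 81) - 14/(s^2 + 49)

By linearity of the Laplace transform, transform each term separately.
(-1)·[L{cos(9t)} = s/(s^2 + 81)]; (-2)·[L{sin(7t)} = 7/(s^2 + 49)].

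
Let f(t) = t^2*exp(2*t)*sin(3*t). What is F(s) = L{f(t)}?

L{sin(3t)} = 3/(s^2 + 9).
Multiplying by e^(2t) shifts s → s - 2, so L{exp(2*t)*sin(3*t)} = 3/((s - 2)^2 + 9).
Then apply L{t^2·g(t)} = (-1)^2 d^2/ds^2[G(s)] with G(s) = 3/((s - 2)^2 + 9):
differentiating 2 times and applying the sign gives 18*(s^2 - 4*s + 1)/(s^2 - 4*s + 13)^3.

F(s) = 18*(s^2 - 4*s + 1)/(s^2 - 4*s + 13)^3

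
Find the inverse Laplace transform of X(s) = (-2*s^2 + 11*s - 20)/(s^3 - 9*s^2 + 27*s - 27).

-5*t^2*exp(3*t)/2 - t*exp(3*t) - 2*exp(3*t)

Factor the denominator: s^3 - 9*s^2 + 27*s - 27 = (s - 3)^3.
Partial fraction decomposition gives [-2/(s - 3)] + [-1/(s - 3)^2] + [-5/(s - 3)^3].
Invert each term: -2/(s - 3) ↔ -2e^(3t); -1/(s - 3)^2 ↔ -t·e^(3t); -5/(s - 3)^3 ↔ (-5/2)t^2·e^(3t).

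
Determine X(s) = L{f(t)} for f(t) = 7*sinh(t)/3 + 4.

X(s) = 7/(3*(s^2 - 1)) + 4/s

By linearity of the Laplace transform, transform each term separately.
L{4} = 4/s; (7/3)·[L{sinh(t)} = 1/(s^2 - 1)].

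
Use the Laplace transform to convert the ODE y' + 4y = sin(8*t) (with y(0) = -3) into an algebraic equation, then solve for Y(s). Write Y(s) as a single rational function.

Apply the Laplace transform to the equation.
With L{y'} = sY - y(0) = sY - (-3): the LHS transforms to (s + 4)Y - (-3).
The right side is L{sin(8*t)} = 8/(s^2 + 64).
So (s + 4)Y = 8/(s^2 + 64) + (-3).
Divide through and combine into a single rational function.

Y(s) = (-3*s^2 - 184)/(s^3 + 4*s^2 + 64*s + 256)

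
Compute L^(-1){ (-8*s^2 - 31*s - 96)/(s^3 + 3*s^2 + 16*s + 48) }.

-4*sin(4*t) - 5*cos(4*t) - 3*exp(-3*t)

Factor the denominator: s^3 + 3*s^2 + 16*s + 48 = (s + 3)*(s^2 + 16).
Partial fraction decomposition gives [-3/(s + 3)] + [-5*s/(s^2 + 16)] + [-16/(s^2 + 16)].
Invert each term: -3/(s + 3) ↔ -3e^(-3t); -5·s/(s^2 + 16) ↔ -5cos(4t); -4·4/(s^2 + 16) ↔ -4sin(4t).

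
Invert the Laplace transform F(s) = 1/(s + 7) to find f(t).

f(t) = exp(-7*t)

Since L{e^(-7t)} = 1/(s + 7), the inverse is e^(-7*t).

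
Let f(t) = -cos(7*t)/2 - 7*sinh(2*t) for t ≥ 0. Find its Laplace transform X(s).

X(s) = -s/(2*(s^2 + 49)) - 14/(s^2 - 4)

The transform is linear, so treat each term independently.
(-7)·[L{sinh(2t)} = 2/(s^2 - 4)]; (-1/2)·[L{cos(7t)} = s/(s^2 + 49)].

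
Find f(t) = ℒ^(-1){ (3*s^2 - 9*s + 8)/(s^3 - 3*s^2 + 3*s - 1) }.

f(t) = t^2*exp(t) - 3*t*exp(t) + 3*exp(t)

Factor the denominator: s^3 - 3*s^2 + 3*s - 1 = (s - 1)^3.
Partial fraction decomposition gives [3/(s - 1)] + [-3/(s - 1)^2] + [2/(s - 1)^3].
Invert each term: 3/(s - 1) ↔ 3e^(t); -3/(s - 1)^2 ↔ -3t·e^(t); 2/(s - 1)^3 ↔ (1)t^2·e^(t).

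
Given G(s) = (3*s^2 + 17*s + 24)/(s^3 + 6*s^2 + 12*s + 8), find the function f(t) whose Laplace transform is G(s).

Factor the denominator: s^3 + 6*s^2 + 12*s + 8 = (s + 2)^3.
Partial fraction decomposition gives [3/(s + 2)] + [5/(s + 2)^2] + [2/(s + 2)^3].
Invert each term: 3/(s + 2) ↔ 3e^(-2t); 5/(s + 2)^2 ↔ 5t·e^(-2t); 2/(s + 2)^3 ↔ (1)t^2·e^(-2t).

f(t) = t^2*exp(-2*t) + 5*t*exp(-2*t) + 3*exp(-2*t)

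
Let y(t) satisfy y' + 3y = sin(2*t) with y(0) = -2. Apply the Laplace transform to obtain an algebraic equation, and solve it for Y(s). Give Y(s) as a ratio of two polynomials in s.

Take the Laplace transform of both sides.
The derivative rules (L{y'} = sY - y(0) = sY - (-2)) turn the left side into (s + 3)Y - (-2).
The right side is L{sin(2*t)} = 2/(s^2 + 4).
So (s + 3)Y = 2/(s^2 + 4) + (-2).
Solve for Y(s) and write it as one ratio of polynomials.

Y(s) = (-2*s^2 - 6)/(s^3 + 3*s^2 + 4*s + 12)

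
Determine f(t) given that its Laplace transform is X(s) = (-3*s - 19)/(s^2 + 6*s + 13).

f(t) = -5*exp(-3*t)*sin(2*t) - 3*exp(-3*t)*cos(2*t)

Complete the square in the denominator: s^2 + 6*s + 13 = (s + 3)^2 + 2^2.
Split the numerator to match: -3*s - 19 = -3·(s + 3) - 5·2.
Invert each term: -3·(s + 3)/((s + 3)^2 + 4) ↔ -3e^(-3t)cos(2t); -5·2/((s + 3)^2 + 4) ↔ -5e^(-3t)sin(2t).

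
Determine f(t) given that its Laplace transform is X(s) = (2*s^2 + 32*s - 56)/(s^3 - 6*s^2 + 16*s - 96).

f(t) = 4*exp(6*t) + 5*sin(4*t) - 2*cos(4*t)

Factor the denominator: s^3 - 6*s^2 + 16*s - 96 = (s - 6)*(s^2 + 16).
Partial fraction decomposition gives [4/(s - 6)] + [-2*s/(s^2 + 16)] + [20/(s^2 + 16)].
Invert each term: 4/(s - 6) ↔ 4e^(6t); -2·s/(s^2 + 16) ↔ -2cos(4t); 5·4/(s^2 + 16) ↔ 5sin(4t).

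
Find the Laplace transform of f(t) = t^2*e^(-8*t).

2/(s + 8)^3

L{e^(-8t)} = 1/(s + 8).
Then apply L{t^2·g(t)} = (-1)^2 d^2/ds^2[G(s)] with G(s) = 1/(s + 8):
differentiating 2 times and applying the sign gives 2/(s + 8)^3.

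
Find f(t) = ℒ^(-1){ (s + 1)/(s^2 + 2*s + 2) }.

Rewrite the denominator: s^2 + 2*s + 2 = (s + 1)^2 + 1.
The form in (s + 1) signals a first-shifting-theorem factor e^(-t).
Since L{cos(t)} = s/(s^2 + 1), the inverse is exp(-t)*cos(t).

f(t) = exp(-t)*cos(t)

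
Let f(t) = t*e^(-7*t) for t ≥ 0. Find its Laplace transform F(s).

L{t} = 1!/s^2 = 1/s^2.
By the first shifting theorem, multiplying by e^(-7t) replaces s with s + 7.

F(s) = (s + 7)^(-2)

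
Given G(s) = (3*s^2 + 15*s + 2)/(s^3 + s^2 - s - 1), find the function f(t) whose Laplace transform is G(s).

f(t) = 5*t*exp(-t) + 5*exp(t) - 2*exp(-t)

Factor the denominator: s^3 + s^2 - s - 1 = (s - 1)*(s + 1)^2.
Partial fraction decomposition gives [-2/(s + 1)] + [5/(s + 1)^2] + [5/(s - 1)].
Invert each term: -2/(s + 1) ↔ -2e^(-t); 5/(s + 1)^2 ↔ 5t·e^(-t); 5/(s - 1) ↔ 5e^(t).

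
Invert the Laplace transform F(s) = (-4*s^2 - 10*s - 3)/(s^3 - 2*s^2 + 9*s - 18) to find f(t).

Factor the denominator: s^3 - 2*s^2 + 9*s - 18 = (s - 2)*(s^2 + 9).
Partial fraction decomposition gives [-3/(s - 2)] + [-s/(s^2 + 9)] + [-12/(s^2 + 9)].
Invert each term: -3/(s - 2) ↔ -3e^(2t); -1·s/(s^2 + 9) ↔ -cos(3t); -4·3/(s^2 + 9) ↔ -4sin(3t).

f(t) = -3*exp(2*t) - 4*sin(3*t) - cos(3*t)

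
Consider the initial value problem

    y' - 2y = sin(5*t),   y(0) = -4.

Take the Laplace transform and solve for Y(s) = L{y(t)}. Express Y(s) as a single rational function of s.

Y(s) = (-4*s^2 - 95)/(s^3 - 2*s^2 + 25*s - 50)

Laplace-transform each side.
With L{y'} = sY - y(0) = sY - (-4): the LHS transforms to (s - 2)Y - (-4).
The right side is L{sin(5*t)} = 5/(s^2 + 25).
So (s - 2)Y = 5/(s^2 + 25) + (-4).
Divide through and combine into a single rational function.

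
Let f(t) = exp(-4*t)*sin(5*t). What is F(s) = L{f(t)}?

L{sin(5t)} = 5/(s^2 + 25).
By the first shifting theorem, multiplying by e^(-4t) replaces s with s + 4.

F(s) = 5/((s + 4)^2 + 25)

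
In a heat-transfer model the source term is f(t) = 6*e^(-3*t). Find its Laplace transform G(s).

L{6} = 6/s.
By the first shifting theorem, multiplying by e^(-3t) replaces s with s + 3.

G(s) = 6/(s + 3)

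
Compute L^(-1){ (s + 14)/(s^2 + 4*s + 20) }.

Complete the square in the denominator: s^2 + 4*s + 20 = (s + 2)^2 + 4^2.
Split the numerator to match: s + 14 = 1·(s + 2) + 3·4.
Invert each term: 1·(s + 2)/((s + 2)^2 + 16) ↔ e^(-2t)cos(4t); 3·4/((s + 2)^2 + 16) ↔ 3e^(-2t)sin(4t).

3*exp(-2*t)*sin(4*t) + exp(-2*t)*cos(4*t)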